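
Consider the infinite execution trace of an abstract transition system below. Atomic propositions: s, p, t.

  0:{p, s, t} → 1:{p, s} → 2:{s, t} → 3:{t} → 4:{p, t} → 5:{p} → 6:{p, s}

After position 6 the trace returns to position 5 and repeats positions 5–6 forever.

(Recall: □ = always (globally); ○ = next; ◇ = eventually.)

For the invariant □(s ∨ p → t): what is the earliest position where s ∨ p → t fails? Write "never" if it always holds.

1

Check s ∨ p → t at each position in order: 0 ✓.
At position 1 the labels are {p, s}, so s ∨ p → t is false there. This is the first violation.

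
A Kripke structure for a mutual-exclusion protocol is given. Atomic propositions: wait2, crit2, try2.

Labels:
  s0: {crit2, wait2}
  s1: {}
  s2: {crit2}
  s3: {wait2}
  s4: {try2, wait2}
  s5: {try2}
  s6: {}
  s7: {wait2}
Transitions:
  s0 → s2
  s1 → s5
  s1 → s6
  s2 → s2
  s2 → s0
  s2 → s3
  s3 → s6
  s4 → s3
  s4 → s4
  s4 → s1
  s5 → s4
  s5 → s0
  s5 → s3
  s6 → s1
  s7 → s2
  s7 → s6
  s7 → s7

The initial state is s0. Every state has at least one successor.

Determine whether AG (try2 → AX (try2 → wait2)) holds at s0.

Yes

States satisfying try2 → AX (try2 → wait2): {s0, s1, s2, s3, s4, s5, s6, s7}.
States satisfying AG (try2 → AX (try2 → wait2)): {s0, s1, s2, s3, s4, s5, s6, s7}.
Every state reachable from s0 satisfies try2 → AX (try2 → wait2).
s0 ∈ Sat(AG (try2 → AX (try2 → wait2))).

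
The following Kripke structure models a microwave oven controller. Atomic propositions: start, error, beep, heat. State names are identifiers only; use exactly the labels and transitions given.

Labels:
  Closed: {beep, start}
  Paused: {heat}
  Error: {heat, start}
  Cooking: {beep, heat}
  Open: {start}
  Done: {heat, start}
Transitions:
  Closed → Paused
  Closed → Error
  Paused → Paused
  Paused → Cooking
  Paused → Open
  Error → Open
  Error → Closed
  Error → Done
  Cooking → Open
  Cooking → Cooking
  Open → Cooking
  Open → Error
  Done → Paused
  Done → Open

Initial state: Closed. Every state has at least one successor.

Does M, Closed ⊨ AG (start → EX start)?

States satisfying start → EX start: {Closed, Paused, Error, Cooking, Open, Done}.
States satisfying AG (start → EX start): {Closed, Paused, Error, Cooking, Open, Done}.
Every state reachable from Closed satisfies start → EX start.
Closed ∈ Sat(AG (start → EX start)).

Holds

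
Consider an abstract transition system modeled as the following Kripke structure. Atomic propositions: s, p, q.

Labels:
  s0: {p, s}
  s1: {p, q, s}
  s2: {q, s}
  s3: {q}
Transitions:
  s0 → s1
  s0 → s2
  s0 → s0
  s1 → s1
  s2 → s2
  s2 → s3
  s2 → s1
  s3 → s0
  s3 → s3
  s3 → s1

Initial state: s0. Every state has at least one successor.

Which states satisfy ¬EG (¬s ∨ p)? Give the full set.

{s2}

States satisfying ¬s ∨ p: {s0, s1, s3}.
States satisfying EG (¬s ∨ p): {s0, s1, s3}.
States satisfying ¬EG (¬s ∨ p): {s2}.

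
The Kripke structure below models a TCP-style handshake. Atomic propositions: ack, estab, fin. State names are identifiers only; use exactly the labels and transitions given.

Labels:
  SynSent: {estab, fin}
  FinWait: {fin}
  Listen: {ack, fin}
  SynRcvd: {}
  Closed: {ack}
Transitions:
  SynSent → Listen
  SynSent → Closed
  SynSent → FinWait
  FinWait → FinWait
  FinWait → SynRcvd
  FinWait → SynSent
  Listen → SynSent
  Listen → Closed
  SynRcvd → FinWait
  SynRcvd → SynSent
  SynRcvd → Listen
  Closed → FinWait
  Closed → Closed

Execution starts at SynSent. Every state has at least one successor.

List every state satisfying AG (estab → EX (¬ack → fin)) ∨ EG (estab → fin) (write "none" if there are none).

States satisfying estab → EX (¬ack → fin): {SynSent, FinWait, Listen, SynRcvd, Closed}.
States satisfying AG (estab → EX (¬ack → fin)): {SynSent, FinWait, Listen, SynRcvd, Closed}.
States satisfying estab → fin: {SynSent, FinWait, Listen, SynRcvd, Closed}.
States satisfying EG (estab → fin): {SynSent, FinWait, Listen, SynRcvd, Closed}.
States satisfying AG (estab → EX (¬ack → fin)) ∨ EG (estab → fin): {SynSent, FinWait, Listen, SynRcvd, Closed}.

{SynSent, FinWait, Listen, SynRcvd, Closed}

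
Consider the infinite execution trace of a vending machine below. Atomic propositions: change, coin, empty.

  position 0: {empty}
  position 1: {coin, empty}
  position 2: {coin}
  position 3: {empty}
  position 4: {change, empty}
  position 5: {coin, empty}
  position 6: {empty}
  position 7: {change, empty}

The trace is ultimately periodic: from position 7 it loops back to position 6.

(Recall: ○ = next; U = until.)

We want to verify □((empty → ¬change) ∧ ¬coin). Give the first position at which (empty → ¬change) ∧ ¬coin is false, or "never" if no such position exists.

1

Check (empty → ¬change) ∧ ¬coin at each position in order: 0 ✓.
At position 1 the labels are {coin, empty}, so (empty → ¬change) ∧ ¬coin is false there. This is the first violation.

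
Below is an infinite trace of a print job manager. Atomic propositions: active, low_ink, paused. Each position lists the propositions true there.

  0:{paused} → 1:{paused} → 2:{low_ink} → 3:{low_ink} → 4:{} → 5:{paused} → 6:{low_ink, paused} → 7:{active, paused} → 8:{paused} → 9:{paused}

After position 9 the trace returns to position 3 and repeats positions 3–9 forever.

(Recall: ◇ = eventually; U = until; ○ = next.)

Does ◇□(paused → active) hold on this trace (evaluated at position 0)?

Violated

□(paused → active) is false at every position 0..9, so it never becomes true and ◇□(paused → active) fails.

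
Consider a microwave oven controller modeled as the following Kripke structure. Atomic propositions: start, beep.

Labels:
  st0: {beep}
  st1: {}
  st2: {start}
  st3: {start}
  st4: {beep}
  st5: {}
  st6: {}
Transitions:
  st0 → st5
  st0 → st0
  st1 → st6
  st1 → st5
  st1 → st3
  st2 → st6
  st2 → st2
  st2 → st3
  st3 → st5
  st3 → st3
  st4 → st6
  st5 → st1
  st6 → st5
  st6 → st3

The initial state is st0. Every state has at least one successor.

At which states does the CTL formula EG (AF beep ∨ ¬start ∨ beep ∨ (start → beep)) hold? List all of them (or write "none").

{st0, st1, st4, st5, st6}

States satisfying AF beep ∨ ¬start ∨ beep ∨ (start → beep): {st0, st1, st4, st5, st6}.
States satisfying EG (AF beep ∨ ¬start ∨ beep ∨ (start → beep)): {st0, st1, st4, st5, st6}.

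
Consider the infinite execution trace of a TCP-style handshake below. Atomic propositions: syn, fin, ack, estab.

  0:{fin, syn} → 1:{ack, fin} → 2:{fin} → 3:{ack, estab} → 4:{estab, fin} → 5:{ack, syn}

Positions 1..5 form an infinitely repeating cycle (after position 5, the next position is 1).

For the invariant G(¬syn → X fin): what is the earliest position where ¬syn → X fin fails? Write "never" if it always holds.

2

Check ¬syn → X fin at each position in order: 0 ✓, 1 ✓.
At position 2 the labels are {fin} and the next position 3 has {ack, estab}, so ¬syn → X fin is false there. This is the first violation.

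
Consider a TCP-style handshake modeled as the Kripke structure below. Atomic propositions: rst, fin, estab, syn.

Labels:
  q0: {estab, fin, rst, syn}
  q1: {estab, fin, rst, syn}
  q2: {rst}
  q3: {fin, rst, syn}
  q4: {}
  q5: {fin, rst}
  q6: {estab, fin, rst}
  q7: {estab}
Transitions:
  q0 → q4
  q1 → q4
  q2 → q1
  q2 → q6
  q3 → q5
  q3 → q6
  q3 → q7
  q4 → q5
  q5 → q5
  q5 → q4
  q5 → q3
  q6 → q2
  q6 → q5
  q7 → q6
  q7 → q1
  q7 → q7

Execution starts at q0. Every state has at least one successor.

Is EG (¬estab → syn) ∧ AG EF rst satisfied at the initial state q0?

No

States satisfying ¬estab → syn: {q0, q1, q3, q6, q7}.
States satisfying EG (¬estab → syn): {q3, q7}.
States satisfying EF rst: {q0, q1, q2, q3, q4, q5, q6, q7}.
States satisfying AG EF rst: {q0, q1, q2, q3, q4, q5, q6, q7}.
States satisfying EG (¬estab → syn) ∧ AG EF rst: {q3, q7}.
q0 ∉ Sat(EG (¬estab → syn) ∧ AG EF rst).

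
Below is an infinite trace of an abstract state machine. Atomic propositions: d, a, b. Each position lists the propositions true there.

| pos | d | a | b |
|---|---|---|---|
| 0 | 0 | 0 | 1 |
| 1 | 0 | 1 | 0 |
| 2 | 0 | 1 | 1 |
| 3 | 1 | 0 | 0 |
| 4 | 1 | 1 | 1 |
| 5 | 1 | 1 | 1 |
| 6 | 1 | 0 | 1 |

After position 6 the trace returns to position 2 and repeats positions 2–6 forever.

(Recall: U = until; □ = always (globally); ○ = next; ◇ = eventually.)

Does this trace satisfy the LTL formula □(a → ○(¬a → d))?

Holds

a → ○(¬a → d) holds at every position 0..6, and those are all positions ever visited, so □(a → ○(¬a → d)) holds.
Positions where a holds: 1, 2, 4, 5.
Check ○(¬a → d) at each: 1→ok, 2→ok, 4→ok, 5→ok.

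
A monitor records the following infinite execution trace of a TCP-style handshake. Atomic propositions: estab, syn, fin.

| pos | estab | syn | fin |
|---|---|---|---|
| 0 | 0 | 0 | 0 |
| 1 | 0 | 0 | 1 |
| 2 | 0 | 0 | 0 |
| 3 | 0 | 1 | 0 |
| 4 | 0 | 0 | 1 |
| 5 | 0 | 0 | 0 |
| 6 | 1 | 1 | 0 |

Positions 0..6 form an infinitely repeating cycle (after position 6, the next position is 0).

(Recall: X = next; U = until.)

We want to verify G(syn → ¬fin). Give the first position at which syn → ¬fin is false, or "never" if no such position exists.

syn → ¬fin holds at every position 0..6, and those are all the positions the trace ever visits, so the invariant G(syn → ¬fin) is never violated.

never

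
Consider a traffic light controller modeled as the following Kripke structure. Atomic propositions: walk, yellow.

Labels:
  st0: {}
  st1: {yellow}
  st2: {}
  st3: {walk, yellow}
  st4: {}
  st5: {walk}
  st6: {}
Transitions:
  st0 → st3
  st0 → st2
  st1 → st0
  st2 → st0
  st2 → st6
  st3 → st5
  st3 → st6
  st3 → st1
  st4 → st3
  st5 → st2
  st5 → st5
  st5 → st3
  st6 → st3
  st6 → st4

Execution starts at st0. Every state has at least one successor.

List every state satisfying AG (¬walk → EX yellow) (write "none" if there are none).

none

States satisfying ¬walk → EX yellow: {st0, st3, st4, st5, st6}.
States satisfying AG (¬walk → EX yellow): ∅.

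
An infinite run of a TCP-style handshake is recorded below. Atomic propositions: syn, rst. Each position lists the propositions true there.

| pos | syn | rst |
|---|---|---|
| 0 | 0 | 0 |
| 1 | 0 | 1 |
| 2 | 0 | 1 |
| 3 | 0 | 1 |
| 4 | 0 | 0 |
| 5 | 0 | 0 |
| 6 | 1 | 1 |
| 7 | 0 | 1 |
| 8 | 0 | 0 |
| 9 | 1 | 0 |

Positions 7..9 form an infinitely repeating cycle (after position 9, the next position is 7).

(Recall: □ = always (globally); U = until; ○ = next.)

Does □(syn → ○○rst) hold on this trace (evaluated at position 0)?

syn → ○○rst must hold at every position from 0 onward. It fails at position 6, so □(syn → ○○rst) is false.
Positions where syn holds: 6, 9.
Check ○○rst at each: 6→fails, 9→fails.

Does not hold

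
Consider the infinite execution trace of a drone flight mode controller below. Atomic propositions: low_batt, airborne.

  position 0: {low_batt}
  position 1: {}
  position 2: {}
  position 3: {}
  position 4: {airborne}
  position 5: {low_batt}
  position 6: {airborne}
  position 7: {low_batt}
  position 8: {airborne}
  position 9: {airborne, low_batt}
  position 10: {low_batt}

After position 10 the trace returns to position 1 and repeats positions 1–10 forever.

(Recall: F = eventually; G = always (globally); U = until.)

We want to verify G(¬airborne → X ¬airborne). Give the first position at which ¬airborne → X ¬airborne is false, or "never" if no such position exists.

Check ¬airborne → X ¬airborne at each position in order: 0 ✓, 1 ✓, 2 ✓.
At position 3 the labels are {} and the next position 4 has {airborne}, so ¬airborne → X ¬airborne is false there. This is the first violation.

3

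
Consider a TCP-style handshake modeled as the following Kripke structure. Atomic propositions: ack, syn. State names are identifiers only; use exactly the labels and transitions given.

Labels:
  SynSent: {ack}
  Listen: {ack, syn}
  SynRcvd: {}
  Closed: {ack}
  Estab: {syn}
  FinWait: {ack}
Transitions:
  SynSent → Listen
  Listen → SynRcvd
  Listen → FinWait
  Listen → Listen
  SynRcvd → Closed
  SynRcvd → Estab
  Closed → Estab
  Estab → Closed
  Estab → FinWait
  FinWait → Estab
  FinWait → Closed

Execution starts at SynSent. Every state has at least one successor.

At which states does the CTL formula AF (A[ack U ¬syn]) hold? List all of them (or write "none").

States satisfying A[ack U ¬syn]: {SynSent, SynRcvd, Closed, FinWait}.
States satisfying AF (A[ack U ¬syn]): {SynSent, SynRcvd, Closed, Estab, FinWait}.

{SynSent, SynRcvd, Closed, Estab, FinWait}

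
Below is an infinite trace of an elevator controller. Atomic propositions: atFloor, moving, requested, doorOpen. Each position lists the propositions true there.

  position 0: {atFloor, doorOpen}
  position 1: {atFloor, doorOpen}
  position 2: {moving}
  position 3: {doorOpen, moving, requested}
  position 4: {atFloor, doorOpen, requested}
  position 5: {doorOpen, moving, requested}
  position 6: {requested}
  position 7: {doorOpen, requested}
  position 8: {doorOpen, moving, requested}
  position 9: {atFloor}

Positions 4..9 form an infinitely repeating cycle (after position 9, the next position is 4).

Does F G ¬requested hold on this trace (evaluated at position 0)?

G ¬requested is false at every position 0..9, so it never becomes true and F G ¬requested fails.

Violated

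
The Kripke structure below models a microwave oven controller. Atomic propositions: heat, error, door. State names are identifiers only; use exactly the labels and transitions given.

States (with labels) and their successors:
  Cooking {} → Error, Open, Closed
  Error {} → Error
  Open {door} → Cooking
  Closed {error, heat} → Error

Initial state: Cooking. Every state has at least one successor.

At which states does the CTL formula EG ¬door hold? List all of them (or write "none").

{Cooking, Error, Closed}

States satisfying ¬door: {Cooking, Error, Closed}.
States satisfying EG ¬door: {Cooking, Error, Closed}.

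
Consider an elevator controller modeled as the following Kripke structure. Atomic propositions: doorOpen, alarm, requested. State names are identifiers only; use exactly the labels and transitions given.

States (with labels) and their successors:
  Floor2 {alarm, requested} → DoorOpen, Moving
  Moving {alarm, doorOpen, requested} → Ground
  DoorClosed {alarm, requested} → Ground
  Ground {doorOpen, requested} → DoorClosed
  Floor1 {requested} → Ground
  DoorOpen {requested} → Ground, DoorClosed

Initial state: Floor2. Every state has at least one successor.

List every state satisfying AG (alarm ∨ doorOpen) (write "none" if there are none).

{Moving, DoorClosed, Ground}

States satisfying alarm ∨ doorOpen: {Floor2, Moving, DoorClosed, Ground}.
States satisfying AG (alarm ∨ doorOpen): {Moving, DoorClosed, Ground}.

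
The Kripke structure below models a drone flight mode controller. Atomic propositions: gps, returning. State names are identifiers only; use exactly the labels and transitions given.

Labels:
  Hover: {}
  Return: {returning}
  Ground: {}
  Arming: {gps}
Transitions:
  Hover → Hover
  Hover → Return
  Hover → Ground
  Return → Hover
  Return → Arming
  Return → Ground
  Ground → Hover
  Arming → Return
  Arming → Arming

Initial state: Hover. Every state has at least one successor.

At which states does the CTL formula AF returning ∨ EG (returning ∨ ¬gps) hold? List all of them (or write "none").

{Hover, Return, Ground}

States satisfying returning: {Return}.
States satisfying AF returning: {Return}.
States satisfying returning ∨ ¬gps: {Hover, Return, Ground}.
States satisfying EG (returning ∨ ¬gps): {Hover, Return, Ground}.
States satisfying AF returning ∨ EG (returning ∨ ¬gps): {Hover, Return, Ground}.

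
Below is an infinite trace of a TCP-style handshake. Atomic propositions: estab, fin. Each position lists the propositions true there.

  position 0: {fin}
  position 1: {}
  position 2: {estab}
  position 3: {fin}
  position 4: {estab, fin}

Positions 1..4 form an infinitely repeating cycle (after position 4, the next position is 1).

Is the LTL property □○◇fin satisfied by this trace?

○◇fin holds at every position 0..4, and those are all positions ever visited, so □○◇fin holds.

Yes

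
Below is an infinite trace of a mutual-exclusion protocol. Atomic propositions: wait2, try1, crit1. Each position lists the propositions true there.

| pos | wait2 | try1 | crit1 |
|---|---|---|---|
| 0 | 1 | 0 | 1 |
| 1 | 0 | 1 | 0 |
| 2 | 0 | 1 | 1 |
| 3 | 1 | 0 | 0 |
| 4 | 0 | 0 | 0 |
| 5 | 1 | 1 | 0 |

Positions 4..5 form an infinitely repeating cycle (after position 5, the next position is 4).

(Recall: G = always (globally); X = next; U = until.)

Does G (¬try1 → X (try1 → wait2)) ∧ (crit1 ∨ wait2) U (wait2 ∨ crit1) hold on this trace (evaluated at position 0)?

Does not hold

¬try1 → X (try1 → wait2) must hold at every position from 0 onward. It fails at position 0, so G (¬try1 → X (try1 → wait2)) is false.
Positions where ¬try1 holds: 0, 3, 4.
Check X (try1 → wait2) at each: 0→fails, 3→ok, 4→ok.
Walking from position 0: wait2 ∨ crit1 first holds at position 0, and crit1 ∨ wait2 holds at every earlier position along the way, so (crit1 ∨ wait2) U (wait2 ∨ crit1) holds.
At position 0: G (¬try1 → X (try1 → wait2)) is false; (crit1 ∨ wait2) U (wait2 ∨ crit1) is true; so G (¬try1 → X (try1 → wait2)) ∧ (crit1 ∨ wait2) U (wait2 ∨ crit1) is false.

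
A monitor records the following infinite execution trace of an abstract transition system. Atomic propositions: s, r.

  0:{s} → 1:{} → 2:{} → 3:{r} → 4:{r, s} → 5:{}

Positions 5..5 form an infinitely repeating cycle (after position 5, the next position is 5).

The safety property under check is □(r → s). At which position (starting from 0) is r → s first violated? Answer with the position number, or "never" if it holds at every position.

3

Check r → s at each position in order: 0 ✓, 1 ✓, 2 ✓.
At position 3 the labels are {r}, so r → s is false there. This is the first violation.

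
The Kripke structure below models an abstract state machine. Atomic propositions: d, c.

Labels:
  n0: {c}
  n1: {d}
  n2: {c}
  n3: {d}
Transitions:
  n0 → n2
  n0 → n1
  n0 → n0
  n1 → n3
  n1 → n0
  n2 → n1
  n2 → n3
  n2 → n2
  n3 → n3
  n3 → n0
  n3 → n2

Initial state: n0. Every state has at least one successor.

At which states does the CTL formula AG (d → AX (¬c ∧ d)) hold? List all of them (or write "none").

none

States satisfying d → AX (¬c ∧ d): {n0, n2}.
States satisfying AG (d → AX (¬c ∧ d)): ∅.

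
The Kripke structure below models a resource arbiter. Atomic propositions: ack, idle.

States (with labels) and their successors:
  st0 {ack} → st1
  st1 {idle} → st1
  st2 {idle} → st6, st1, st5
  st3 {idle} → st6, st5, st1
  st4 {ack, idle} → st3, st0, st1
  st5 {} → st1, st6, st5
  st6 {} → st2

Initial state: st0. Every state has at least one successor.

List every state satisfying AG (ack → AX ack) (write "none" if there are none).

{st1, st2, st3, st5, st6}

States satisfying ack → AX ack: {st1, st2, st3, st5, st6}.
States satisfying AG (ack → AX ack): {st1, st2, st3, st5, st6}.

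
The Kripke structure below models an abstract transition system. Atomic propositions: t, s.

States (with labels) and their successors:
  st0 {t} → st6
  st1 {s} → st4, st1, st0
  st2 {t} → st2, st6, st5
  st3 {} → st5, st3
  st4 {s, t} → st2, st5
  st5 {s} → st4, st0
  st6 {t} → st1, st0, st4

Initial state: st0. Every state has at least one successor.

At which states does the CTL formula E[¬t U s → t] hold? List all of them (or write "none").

States satisfying ¬t: {st1, st3, st5}.
States satisfying s → t: {st0, st2, st3, st4, st6}.
States satisfying E[¬t U s → t]: {st0, st1, st2, st3, st4, st5, st6}.

{st0, st1, st2, st3, st4, st5, st6}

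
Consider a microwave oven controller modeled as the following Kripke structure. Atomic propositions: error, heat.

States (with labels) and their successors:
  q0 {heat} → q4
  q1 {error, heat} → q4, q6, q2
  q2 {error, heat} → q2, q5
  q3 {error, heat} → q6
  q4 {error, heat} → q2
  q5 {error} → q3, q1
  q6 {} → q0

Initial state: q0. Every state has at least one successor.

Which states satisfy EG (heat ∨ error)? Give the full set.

States satisfying heat ∨ error: {q0, q1, q2, q3, q4, q5}.
States satisfying EG (heat ∨ error): {q0, q1, q2, q4, q5}.

{q0, q1, q2, q4, q5}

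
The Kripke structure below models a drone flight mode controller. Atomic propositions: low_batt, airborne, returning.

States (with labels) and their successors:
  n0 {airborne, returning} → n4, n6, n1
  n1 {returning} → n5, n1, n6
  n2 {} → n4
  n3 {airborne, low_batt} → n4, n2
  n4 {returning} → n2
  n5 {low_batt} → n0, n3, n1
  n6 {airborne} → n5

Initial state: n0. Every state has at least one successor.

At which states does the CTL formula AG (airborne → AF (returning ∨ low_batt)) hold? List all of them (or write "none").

States satisfying airborne → AF (returning ∨ low_batt): {n0, n1, n2, n3, n4, n5, n6}.
States satisfying AG (airborne → AF (returning ∨ low_batt)): {n0, n1, n2, n3, n4, n5, n6}.

{n0, n1, n2, n3, n4, n5, n6}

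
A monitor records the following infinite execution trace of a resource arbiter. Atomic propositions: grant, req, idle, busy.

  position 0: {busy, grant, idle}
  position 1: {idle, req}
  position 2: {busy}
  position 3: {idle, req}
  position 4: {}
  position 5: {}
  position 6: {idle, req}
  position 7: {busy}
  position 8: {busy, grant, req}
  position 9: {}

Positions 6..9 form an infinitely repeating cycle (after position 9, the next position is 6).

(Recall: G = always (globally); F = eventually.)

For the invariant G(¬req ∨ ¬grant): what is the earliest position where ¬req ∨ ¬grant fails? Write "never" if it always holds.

8

Check ¬req ∨ ¬grant at each position in order: 0 ✓, 1 ✓, 2 ✓, 3 ✓, 4 ✓, 5 ✓, 6 ✓, 7 ✓.
At position 8 the labels are {busy, grant, req}, so ¬req ∨ ¬grant is false there. This is the first violation.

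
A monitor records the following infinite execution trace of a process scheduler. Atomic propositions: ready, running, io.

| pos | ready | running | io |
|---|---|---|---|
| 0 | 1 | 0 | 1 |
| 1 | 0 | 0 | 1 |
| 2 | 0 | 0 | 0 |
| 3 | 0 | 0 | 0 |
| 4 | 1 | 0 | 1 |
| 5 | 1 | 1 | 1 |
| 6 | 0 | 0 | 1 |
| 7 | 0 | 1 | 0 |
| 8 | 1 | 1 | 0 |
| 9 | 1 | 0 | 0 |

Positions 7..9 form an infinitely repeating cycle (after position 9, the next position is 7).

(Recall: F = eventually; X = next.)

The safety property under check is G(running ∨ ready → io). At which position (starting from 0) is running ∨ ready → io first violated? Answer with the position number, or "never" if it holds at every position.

Check running ∨ ready → io at each position in order: 0 ✓, 1 ✓, 2 ✓, 3 ✓, 4 ✓, 5 ✓, 6 ✓.
At position 7 the labels are {running}, so running ∨ ready → io is false there. This is the first violation.

7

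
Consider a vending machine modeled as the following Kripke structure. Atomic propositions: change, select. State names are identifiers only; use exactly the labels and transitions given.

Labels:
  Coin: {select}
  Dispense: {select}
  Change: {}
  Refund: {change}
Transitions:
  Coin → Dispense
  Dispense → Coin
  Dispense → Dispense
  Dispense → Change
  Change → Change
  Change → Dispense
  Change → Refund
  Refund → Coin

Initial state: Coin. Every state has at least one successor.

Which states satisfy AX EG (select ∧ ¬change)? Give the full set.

{Coin, Refund}

States satisfying EG (select ∧ ¬change): {Coin, Dispense}.
States satisfying AX EG (select ∧ ¬change): {Coin, Refund}.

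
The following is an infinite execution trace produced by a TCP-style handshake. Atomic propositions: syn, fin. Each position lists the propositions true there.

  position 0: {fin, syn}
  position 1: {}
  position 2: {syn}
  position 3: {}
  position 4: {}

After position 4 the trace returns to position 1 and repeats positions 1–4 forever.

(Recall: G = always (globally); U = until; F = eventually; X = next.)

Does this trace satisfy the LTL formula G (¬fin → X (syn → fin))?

No

¬fin → X (syn → fin) must hold at every position from 0 onward. It fails at position 1, so G (¬fin → X (syn → fin)) is false.
Positions where ¬fin holds: 1, 2, 3, 4.
Check X (syn → fin) at each: 1→fails, 2→ok, 3→ok, 4→ok.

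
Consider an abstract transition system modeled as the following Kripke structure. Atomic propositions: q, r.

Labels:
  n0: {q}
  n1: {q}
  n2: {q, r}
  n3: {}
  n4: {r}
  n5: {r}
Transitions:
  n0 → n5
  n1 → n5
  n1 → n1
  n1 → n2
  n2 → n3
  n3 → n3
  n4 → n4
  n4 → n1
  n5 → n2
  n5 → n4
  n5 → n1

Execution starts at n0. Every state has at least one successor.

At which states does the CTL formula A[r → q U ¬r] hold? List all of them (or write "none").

{n0, n1, n2, n3}

States satisfying r → q: {n0, n1, n2, n3}.
States satisfying ¬r: {n0, n1, n3}.
States satisfying A[r → q U ¬r]: {n0, n1, n2, n3}.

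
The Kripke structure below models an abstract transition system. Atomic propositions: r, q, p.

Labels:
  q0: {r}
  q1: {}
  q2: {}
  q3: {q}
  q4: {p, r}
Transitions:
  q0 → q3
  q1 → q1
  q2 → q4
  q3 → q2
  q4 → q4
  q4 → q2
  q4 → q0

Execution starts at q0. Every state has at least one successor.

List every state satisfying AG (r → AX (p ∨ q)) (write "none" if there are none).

{q1}

States satisfying r → AX (p ∨ q): {q0, q1, q2, q3}.
States satisfying AG (r → AX (p ∨ q)): {q1}.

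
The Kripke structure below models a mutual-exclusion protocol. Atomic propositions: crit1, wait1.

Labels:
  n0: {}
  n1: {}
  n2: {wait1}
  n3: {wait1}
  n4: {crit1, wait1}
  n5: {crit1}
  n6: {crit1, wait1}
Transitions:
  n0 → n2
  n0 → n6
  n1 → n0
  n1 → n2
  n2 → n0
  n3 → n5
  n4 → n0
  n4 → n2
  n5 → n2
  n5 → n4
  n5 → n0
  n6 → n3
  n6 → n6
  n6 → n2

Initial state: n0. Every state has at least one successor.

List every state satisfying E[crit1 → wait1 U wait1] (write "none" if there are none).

{n0, n1, n2, n3, n4, n6}

States satisfying crit1 → wait1: {n0, n1, n2, n3, n4, n6}.
States satisfying wait1: {n2, n3, n4, n6}.
States satisfying E[crit1 → wait1 U wait1]: {n0, n1, n2, n3, n4, n6}.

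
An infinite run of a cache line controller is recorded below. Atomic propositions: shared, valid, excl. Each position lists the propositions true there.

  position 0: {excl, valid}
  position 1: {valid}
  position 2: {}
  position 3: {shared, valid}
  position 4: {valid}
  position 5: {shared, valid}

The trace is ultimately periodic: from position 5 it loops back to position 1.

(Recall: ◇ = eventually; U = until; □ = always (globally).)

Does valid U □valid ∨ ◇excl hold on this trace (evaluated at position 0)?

Walking from position 0: at position 2, □valid has not yet held and valid fails, so valid U □valid is false.
excl holds at position 0, which is reachable from 0, so ◇excl holds.
At position 0: valid U □valid is false; ◇excl is true; so valid U □valid ∨ ◇excl is true.

Satisfied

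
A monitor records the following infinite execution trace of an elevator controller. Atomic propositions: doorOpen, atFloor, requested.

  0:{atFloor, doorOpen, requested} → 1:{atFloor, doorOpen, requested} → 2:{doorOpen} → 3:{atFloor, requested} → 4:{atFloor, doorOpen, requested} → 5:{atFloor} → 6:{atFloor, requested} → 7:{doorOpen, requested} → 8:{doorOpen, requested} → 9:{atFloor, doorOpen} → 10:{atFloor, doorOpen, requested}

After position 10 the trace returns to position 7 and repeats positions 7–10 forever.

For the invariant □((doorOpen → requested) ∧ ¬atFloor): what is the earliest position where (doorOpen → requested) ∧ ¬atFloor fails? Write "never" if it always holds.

At position 0 the labels are {atFloor, doorOpen, requested}, so (doorOpen → requested) ∧ ¬atFloor is false there. This is the first violation.

0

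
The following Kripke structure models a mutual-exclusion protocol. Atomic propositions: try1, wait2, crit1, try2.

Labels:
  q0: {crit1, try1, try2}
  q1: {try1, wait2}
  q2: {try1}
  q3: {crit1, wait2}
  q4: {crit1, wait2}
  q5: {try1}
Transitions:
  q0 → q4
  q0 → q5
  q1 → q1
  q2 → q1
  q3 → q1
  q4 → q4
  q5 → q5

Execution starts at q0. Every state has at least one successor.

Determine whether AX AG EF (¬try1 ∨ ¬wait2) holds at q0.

States satisfying AG EF (¬try1 ∨ ¬wait2): {q0, q4, q5}.
States satisfying AX AG EF (¬try1 ∨ ¬wait2): {q0, q4, q5}.
q0 ∈ Sat(AX AG EF (¬try1 ∨ ¬wait2)).

Satisfied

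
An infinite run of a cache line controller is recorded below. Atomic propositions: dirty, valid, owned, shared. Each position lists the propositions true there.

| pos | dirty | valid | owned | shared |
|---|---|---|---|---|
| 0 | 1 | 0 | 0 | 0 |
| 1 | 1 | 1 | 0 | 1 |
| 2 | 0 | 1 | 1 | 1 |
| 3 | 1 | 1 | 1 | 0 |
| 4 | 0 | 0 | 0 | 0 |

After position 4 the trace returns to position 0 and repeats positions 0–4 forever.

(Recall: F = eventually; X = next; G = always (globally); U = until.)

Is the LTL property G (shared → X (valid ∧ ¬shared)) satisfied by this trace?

shared → X (valid ∧ ¬shared) must hold at every position from 0 onward. It fails at position 1, so G (shared → X (valid ∧ ¬shared)) is false.
Positions where shared holds: 1, 2.
Check X (valid ∧ ¬shared) at each: 1→fails, 2→ok.

Violated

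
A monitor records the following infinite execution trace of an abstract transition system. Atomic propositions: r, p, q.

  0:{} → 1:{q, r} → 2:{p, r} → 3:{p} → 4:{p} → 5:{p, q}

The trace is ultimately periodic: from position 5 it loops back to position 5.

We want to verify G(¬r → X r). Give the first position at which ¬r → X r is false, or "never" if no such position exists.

3

Check ¬r → X r at each position in order: 0 ✓, 1 ✓, 2 ✓.
At position 3 the labels are {p} and the next position 4 has {p}, so ¬r → X r is false there. This is the first violation.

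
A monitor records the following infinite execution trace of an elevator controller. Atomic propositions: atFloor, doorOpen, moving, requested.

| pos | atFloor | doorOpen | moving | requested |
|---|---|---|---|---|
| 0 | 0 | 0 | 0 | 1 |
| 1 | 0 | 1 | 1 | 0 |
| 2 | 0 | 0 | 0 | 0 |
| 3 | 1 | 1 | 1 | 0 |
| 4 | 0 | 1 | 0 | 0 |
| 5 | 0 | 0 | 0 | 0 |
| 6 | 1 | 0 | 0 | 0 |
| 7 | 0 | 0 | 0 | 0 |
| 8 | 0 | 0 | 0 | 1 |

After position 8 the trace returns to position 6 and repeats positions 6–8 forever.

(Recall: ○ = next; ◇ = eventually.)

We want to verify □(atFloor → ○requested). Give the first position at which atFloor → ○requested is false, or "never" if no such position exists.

3

Check atFloor → ○requested at each position in order: 0 ✓, 1 ✓, 2 ✓.
At position 3 the labels are {atFloor, doorOpen, moving} and the next position 4 has {doorOpen}, so atFloor → ○requested is false there. This is the first violation.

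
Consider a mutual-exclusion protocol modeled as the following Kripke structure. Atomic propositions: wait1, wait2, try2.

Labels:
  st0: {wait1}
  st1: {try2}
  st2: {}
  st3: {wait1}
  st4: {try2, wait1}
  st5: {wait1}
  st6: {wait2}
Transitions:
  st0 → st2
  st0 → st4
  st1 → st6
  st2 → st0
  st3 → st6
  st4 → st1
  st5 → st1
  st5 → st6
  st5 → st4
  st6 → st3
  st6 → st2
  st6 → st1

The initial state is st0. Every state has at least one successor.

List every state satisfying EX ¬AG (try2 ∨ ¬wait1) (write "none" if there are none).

States satisfying ¬AG (try2 ∨ ¬wait1): {st0, st1, st2, st3, st4, st5, st6}.
States satisfying EX ¬AG (try2 ∨ ¬wait1): {st0, st1, st2, st3, st4, st5, st6}.

{st0, st1, st2, st3, st4, st5, st6}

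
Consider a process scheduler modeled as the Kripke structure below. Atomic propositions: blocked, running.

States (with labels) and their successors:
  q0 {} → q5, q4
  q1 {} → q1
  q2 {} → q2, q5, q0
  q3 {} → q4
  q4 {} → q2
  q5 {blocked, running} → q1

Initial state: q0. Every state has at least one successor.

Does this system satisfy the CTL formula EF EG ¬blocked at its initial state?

States satisfying EG ¬blocked: {q0, q1, q2, q3, q4}.
States satisfying EF EG ¬blocked: {q0, q1, q2, q3, q4, q5}.
Some path from q0 reaches a state where EG ¬blocked holds.
q0 ∈ Sat(EF EG ¬blocked).

Yes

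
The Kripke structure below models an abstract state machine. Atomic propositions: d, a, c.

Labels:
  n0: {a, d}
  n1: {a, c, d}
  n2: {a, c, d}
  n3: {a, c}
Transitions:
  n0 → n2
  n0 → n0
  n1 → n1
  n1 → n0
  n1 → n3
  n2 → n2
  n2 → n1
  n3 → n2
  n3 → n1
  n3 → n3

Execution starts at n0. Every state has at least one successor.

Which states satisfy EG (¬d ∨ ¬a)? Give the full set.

States satisfying ¬d ∨ ¬a: {n3}.
States satisfying EG (¬d ∨ ¬a): {n3}.

{n3}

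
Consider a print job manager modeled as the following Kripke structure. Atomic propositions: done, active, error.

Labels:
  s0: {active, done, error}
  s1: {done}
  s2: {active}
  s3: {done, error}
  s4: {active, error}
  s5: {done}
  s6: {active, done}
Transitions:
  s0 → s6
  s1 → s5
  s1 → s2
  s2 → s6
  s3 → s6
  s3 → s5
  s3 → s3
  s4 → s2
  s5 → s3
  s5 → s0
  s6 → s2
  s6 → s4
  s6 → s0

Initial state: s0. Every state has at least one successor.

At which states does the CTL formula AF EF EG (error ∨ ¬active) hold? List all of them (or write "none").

States satisfying EF EG (error ∨ ¬active): {s1, s3, s5}.
States satisfying AF EF EG (error ∨ ¬active): {s1, s3, s5}.

{s1, s3, s5}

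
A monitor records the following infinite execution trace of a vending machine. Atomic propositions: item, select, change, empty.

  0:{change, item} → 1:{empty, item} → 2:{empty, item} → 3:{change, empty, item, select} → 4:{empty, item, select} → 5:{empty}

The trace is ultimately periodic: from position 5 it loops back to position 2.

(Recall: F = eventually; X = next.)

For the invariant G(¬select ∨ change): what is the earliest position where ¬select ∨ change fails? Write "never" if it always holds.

Check ¬select ∨ change at each position in order: 0 ✓, 1 ✓, 2 ✓, 3 ✓.
At position 4 the labels are {empty, item, select}, so ¬select ∨ change is false there. This is the first violation.

4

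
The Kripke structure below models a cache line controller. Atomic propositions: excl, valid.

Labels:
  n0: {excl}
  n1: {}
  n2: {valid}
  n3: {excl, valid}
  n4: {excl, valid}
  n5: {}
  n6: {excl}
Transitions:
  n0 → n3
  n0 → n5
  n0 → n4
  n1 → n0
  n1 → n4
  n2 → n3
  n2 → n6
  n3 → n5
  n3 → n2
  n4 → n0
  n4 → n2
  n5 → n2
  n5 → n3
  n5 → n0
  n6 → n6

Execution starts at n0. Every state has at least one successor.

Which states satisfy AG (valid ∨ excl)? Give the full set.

States satisfying valid ∨ excl: {n0, n2, n3, n4, n6}.
States satisfying AG (valid ∨ excl): {n6}.

{n6}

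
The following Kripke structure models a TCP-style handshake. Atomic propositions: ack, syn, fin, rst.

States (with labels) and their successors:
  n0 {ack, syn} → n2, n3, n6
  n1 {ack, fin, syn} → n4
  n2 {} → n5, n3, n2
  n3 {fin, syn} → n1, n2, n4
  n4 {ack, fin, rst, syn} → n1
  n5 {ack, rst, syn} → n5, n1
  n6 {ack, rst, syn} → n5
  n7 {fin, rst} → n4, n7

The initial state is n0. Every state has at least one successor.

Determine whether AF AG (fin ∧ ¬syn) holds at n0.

States satisfying AG (fin ∧ ¬syn): ∅.
States satisfying AF AG (fin ∧ ¬syn): ∅.
There is a path from n0 along which AG (fin ∧ ¬syn) never holds.
n0 ∉ Sat(AF AG (fin ∧ ¬syn)).

Violated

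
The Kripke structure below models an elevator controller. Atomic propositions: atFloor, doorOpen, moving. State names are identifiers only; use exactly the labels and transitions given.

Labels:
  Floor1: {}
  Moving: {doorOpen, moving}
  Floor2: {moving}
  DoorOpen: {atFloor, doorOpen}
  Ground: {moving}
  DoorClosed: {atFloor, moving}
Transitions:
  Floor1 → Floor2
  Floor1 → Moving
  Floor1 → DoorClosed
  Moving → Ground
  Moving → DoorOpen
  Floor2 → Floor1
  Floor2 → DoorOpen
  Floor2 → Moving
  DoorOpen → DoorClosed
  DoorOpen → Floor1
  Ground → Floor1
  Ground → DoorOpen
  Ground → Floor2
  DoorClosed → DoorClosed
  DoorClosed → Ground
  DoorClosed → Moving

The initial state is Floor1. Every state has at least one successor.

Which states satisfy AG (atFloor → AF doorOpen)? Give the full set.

none

States satisfying atFloor → AF doorOpen: {Floor1, Moving, Floor2, DoorOpen, Ground}.
States satisfying AG (atFloor → AF doorOpen): ∅.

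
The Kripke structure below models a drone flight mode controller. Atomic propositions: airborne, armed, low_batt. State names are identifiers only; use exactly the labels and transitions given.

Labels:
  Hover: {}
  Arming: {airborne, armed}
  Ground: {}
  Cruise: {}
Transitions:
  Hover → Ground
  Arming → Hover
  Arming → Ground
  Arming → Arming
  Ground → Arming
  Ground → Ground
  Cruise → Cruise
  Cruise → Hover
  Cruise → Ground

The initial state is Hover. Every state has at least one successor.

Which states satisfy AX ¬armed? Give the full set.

States satisfying ¬armed: {Hover, Ground, Cruise}.
States satisfying AX ¬armed: {Hover, Cruise}.

{Hover, Cruise}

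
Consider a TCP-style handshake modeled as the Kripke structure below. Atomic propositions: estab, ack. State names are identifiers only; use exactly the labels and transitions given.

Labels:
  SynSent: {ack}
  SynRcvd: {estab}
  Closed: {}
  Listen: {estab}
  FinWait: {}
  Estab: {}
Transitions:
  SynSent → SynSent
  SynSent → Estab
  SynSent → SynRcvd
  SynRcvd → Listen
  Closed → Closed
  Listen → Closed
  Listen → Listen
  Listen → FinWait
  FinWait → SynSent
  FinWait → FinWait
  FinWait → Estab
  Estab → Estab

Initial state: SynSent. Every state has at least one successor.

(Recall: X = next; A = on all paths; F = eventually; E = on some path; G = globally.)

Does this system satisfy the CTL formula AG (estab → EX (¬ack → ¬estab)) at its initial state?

Violated

States satisfying estab → EX (¬ack → ¬estab): {SynSent, Closed, Listen, FinWait, Estab}.
States satisfying AG (estab → EX (¬ack → ¬estab)): {Closed, Estab}.
SynRcvd is reachable from SynSent and violates estab → EX (¬ack → ¬estab), so AG fails at SynSent.
SynSent ∉ Sat(AG (estab → EX (¬ack → ¬estab))).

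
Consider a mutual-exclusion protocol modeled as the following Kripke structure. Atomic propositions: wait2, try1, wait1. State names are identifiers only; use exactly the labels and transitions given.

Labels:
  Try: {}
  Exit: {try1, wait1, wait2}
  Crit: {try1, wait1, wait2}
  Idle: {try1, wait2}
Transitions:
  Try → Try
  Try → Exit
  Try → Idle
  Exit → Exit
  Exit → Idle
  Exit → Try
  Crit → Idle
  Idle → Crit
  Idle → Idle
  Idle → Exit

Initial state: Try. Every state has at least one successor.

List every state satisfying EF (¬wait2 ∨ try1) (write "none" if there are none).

{Try, Exit, Crit, Idle}

States satisfying ¬wait2 ∨ try1: {Try, Exit, Crit, Idle}.
States satisfying EF (¬wait2 ∨ try1): {Try, Exit, Crit, Idle}.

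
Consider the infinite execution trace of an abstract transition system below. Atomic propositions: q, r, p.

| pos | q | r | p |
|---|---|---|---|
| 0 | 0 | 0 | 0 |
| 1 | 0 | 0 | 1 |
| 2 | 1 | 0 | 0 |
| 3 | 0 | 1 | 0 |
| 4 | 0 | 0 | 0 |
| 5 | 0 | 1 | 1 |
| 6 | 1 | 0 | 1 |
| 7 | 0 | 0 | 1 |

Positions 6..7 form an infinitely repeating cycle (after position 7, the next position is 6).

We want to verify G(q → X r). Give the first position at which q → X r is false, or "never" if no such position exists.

Check q → X r at each position in order: 0 ✓, 1 ✓, 2 ✓, 3 ✓, 4 ✓, 5 ✓.
At position 6 the labels are {p, q} and the next position 7 has {p}, so q → X r is false there. This is the first violation.

6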